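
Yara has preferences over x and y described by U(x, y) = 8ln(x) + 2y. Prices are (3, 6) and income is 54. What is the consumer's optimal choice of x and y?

MU_x = 8/x, MU_y = 2.
MRS = 8/x ÷ 2.
Tangency: set MRS = p_x/p_y = 3/6 = 0.5.
MRS depends only on x: 4/x = 0.5 ⇒ x* = 4/0.5 = 8.
From the budget, 6·y = 54 − 3·8 = 30, so y* = 5.

x* = 8, y* = 5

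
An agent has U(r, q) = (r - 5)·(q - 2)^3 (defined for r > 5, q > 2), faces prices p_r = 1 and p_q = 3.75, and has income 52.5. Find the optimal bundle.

r* = 15, q* = 10

MU_r = (q−2)^3, MU_q = 3·(r−5)·(q−2)^2.
MRS = (1/3)·(q−2)/(r−5).
Tangency: set MRS = p_r/p_q = 1/3.75 = 4/15.
So (1/3)·(q − 2)/(r − 5) = 4/15, i.e. (q − 2) = 0.8·(r − 5).
Rewrite the budget in excess-of-subsistence terms: 1·(r − 5) + 3.75·(q − 2) = 52.5 − 1·5 − 3.75·2 = 40.
Substituting, 4·(r − 5) = 40, so r − 5 = 10 and r* = 15.
Then q − 2 = 0.8·10 = 8, so q* = 10.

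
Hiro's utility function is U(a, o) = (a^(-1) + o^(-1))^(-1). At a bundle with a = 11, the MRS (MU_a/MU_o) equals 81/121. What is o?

For CES with ρ = -1, MRS = (o/a)^2.
Setting (o/11)^2 = 81/121 gives o/11 = 9/11 and o = 9.

o = 9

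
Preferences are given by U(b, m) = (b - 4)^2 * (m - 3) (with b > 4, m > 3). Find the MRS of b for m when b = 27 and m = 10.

MRS = 14/23

MU_b = 2·(b−4)·(m−3), MU_m = (b−4)^2.
MRS = (2/1)·(m−3)/(b−4).
At (27, 10): MRS = 14/23.
So at (27, 10) the consumer would give up 14/23 units of m for one more unit of b.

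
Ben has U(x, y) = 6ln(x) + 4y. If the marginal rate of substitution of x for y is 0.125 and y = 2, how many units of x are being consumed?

MU_x = 6/x, MU_y = 4.
MRS = 6/x ÷ 4.
MRS depends only on x: 1.5/x = 0.125 ⇒ x = 1.5/0.125 = 12.

x = 12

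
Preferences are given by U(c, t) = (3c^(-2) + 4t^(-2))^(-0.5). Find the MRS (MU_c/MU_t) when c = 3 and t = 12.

MRS = 48

For CES with ρ = -2, MRS = (3/4)·(t/c)^3.
At (3, 12): MRS = 48.
That is, one extra unit of c is worth 48 units of t at the margin.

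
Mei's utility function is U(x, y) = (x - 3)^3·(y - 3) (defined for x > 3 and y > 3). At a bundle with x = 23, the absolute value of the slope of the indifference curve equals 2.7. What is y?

y = 21

MU_x = 3·(x−3)^2·(y−3), MU_y = (x−3)^3.
MRS = (3/1)·(y−3)/(x−3).
Substitute x = 23: MRS = (y − 3)/(20/3). Setting this equal to 2.7 gives y − 3 = 2.7·(20/3) = 18, so y = 21.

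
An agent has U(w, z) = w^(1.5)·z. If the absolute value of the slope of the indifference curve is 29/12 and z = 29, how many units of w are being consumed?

w = 18

MU_w = 1.5·√w·z and MU_z = w^(1.5).
MRS = MU_w/MU_z = (1.5)·z/w.
Substitute z = 29: MRS = 43.5/w. Setting 43.5/w = 29/12 gives w = 43.5/(29/12) = 18.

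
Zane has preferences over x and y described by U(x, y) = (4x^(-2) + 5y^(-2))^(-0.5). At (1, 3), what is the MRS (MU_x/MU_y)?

MRS = 21.6

For CES with ρ = -2, MRS = (4/5)·(y/x)^3.
At (1, 3): MRS = 21.6.
So at (1, 3) the consumer would give up 21.6 units of y for one more unit of x.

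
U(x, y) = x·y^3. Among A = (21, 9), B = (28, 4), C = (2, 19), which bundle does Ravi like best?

Bundle A

Evaluate utility at each bundle:
U(A) = 15309.
U(B) = 1792.
U(C) = 13718.
Highest utility is A, so A ≻ C ≻ B.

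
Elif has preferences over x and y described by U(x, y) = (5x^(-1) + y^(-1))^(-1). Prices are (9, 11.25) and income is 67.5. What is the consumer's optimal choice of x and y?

For CES with ρ = -1, MRS = (5/1)·(y/x)^2.
Tangency: set MRS = p_x/p_y = 9/11.25 = 0.8.
So (y/x)^2 = 4/25; taking the square root, y/x = 0.4, i.e. y = 0.4·x.
Substitute into the budget 9·x + 11.25·y = 67.5: 13.5·x = 67.5, so x* = 5 and y* = 0.4·5 = 2.

x* = 5, y* = 2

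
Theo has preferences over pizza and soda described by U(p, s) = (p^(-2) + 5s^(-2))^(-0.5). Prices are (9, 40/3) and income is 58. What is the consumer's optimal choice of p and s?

For CES with ρ = -2, MRS = (1/5)·(s/p)^3.
Tangency: set MRS = p_p/p_s = 9/(40/3) = 27/40.
So (s/p)^3 = 3.375; taking the cube root, s/p = 1.5, i.e. s = 1.5·p.
Substitute into the budget 9·p + (40/3)·s = 58: 29·p = 58, so p* = 2 and s* = 1.5·2 = 3.

p* = 2, s* = 3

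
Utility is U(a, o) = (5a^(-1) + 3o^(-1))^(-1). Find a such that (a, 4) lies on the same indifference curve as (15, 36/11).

U depends on (a, o) only through S = 5a^(-1) + 3o^(-1), so equal utility means equal S. At (15, 36/11): S = 1.25.
With o = 4: 3·4^(-1) = 0.75, so 5a^(-1) = 1.25 − 0.75 = 0.5, i.e. a^(-1) = 0.1.
Hence a = 1/0.1 = 10.
Check: U(10, 4) = 0.8.

a = 10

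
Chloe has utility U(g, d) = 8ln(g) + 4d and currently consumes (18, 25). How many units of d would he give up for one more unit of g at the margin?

MU_g = 8/g, MU_d = 4.
MRS = 8/g ÷ 4.
At (18, 25): MRS = 1/9.
That is, one extra unit of g is worth 1/9 units of d at the margin.

MRS = 1/9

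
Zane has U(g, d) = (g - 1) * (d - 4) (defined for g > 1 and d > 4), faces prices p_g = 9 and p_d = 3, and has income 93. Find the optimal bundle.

g* = 5, d* = 16

MU_g = (d−4), MU_d = (g−1).
MRS = (d−4)/(g−1).
Tangency: set MRS = p_g/p_d = 9/3 = 3.
So (d − 4)/(g − 1) = 3, i.e. (d − 4) = 3·(g − 1).
Rewrite the budget in excess-of-subsistence terms: 9·(g − 1) + 3·(d − 4) = 93 − 9·1 − 3·4 = 72.
Substituting, 18·(g − 1) = 72, so g − 1 = 4 and g* = 5.
Then d − 4 = 3·4 = 12, so d* = 16.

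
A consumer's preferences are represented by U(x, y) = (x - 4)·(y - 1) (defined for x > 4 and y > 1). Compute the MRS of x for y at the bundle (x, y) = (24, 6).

MU_x = (y−1), MU_y = (x−4).
MRS = (y−1)/(x−4).
At (24, 6): MRS = 0.25.
The indifference curve has slope −0.25 at this bundle.

MRS = 0.25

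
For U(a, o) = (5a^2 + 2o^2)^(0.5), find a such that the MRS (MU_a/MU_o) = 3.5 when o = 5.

a = 7

For CES with ρ = 2, MRS = (5/2)·(o/a)^(-1).
Setting (5/2)·(5/a)^(-1) = 3.5 gives (5/a)^(-1) = 1.4, so 5/a = 5/7 and a = 7.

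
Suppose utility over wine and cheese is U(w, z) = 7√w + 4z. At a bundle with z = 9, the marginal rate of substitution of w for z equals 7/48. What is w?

MU_w = 7/(2√w), MU_z = 4.
MRS = 7/(2√w) ÷ 4.
MRS depends only on w: 0.875/√w = 7/48 ⇒ √w = 0.875/(7/48) = 6 ⇒ w = 36.

w = 36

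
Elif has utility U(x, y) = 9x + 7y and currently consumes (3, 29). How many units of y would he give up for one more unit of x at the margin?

MRS = 9/7

MU_x = 9, MU_y = 7, so MRS = 9/7 at every bundle.
At (3, 29): MRS = 9/7.
That is, one extra unit of x is worth 9/7 units of y at the margin.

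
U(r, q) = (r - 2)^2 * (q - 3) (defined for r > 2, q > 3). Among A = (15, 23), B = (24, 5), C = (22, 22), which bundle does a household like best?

Bundle C

Evaluate utility at each bundle:
U(A) = 3380.
U(B) = 968.
U(C) = 7600.
Highest utility is C, so C ≻ A ≻ B.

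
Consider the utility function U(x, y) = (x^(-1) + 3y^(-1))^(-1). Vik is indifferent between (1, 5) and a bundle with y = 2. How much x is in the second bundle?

U depends on (x, y) only through S = x^(-1) + 3y^(-1), so equal utility means equal S. At (1, 5): S = 1.6.
With y = 2: 3·2^(-1) = 1.5, so x^(-1) = 1.6 − 1.5 = 0.1.
Hence x = 1/0.1 = 10.
Check: U(10, 2) = 0.625.

x = 10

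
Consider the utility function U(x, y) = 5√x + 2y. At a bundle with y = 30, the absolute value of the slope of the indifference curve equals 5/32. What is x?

MU_x = 5/(2√x), MU_y = 2.
MRS = 5/(2√x) ÷ 2.
MRS depends only on x: 1.25/√x = 5/32 ⇒ √x = 1.25/(5/32) = 8 ⇒ x = 64.

x = 64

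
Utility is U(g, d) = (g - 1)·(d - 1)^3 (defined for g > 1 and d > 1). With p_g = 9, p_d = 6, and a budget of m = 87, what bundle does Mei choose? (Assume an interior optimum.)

g* = 3, d* = 10

MU_g = (d−1)^3, MU_d = 3·(g−1)·(d−1)^2.
MRS = (1/3)·(d−1)/(g−1).
Tangency: set MRS = p_g/p_d = 9/6 = 1.5.
So (1/3)·(d − 1)/(g − 1) = 1.5, i.e. (d − 1) = 4.5·(g − 1).
Rewrite the budget in excess-of-subsistence terms: 9·(g − 1) + 6·(d − 1) = 87 − 9·1 − 6·1 = 72.
Substituting, 36·(g − 1) = 72, so g − 1 = 2 and g* = 3.
Then d − 1 = 4.5·2 = 9, so d* = 10.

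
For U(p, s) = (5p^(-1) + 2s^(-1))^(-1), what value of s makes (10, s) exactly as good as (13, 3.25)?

U depends on (p, s) only through S = 5p^(-1) + 2s^(-1), so equal utility means equal S. At (13, 3.25): S = 1.
With p = 10: 5·10^(-1) = 0.5, so 2s^(-1) = 1 − 0.5 = 0.5, i.e. s^(-1) = 0.25.
Hence s = 1/0.25 = 4.
Check: U(10, 4) = 1.

s = 4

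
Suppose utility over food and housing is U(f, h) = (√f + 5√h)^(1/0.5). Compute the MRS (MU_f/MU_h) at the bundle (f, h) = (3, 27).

For CES with ρ = 0.5, MRS = (1/5)·√(h/f).
At (3, 27): MRS = 0.6.
So at (3, 27) the consumer would give up 0.6 units of h for one more unit of f.

MRS = 0.6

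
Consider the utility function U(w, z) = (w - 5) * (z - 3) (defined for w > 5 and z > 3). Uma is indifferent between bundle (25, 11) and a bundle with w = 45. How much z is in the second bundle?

U(25, 11) = 160.
Set U(45, z) = 160 and solve.
With w = 45: (45 − 5) = 40, so (z − 3) = 160/40 = 4.
So z = 3 + 4 = 7.
Check: U(45, 7) = 160.

z = 7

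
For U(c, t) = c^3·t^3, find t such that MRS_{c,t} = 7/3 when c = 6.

MU_c = 3·c^2·t^3 and MU_t = 3·c^3·t^2.
MRS = MU_c/MU_t = t/c.
Substitute c = 6: MRS = t/6. Setting t/6 = 7/3 gives t = (7/3)·6 = 14.

t = 14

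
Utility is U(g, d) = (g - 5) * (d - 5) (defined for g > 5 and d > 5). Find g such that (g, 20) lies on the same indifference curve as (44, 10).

g = 18

U(44, 10) = 195.
Set U(g, 20) = 195 and solve.
With d = 20: (20 − 5) = 15, so (g − 5) = 195/15 = 13.
So g = 5 + 13 = 18.
Check: U(18, 20) = 195.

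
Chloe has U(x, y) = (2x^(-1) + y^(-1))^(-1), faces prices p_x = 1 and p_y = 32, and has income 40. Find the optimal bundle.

x* = 8, y* = 1

For CES with ρ = -1, MRS = (2/1)·(y/x)^2.
Tangency: set MRS = p_x/p_y = 1/32.
So (y/x)^2 = 1/64; taking the square root, y/x = 0.125, i.e. y = 0.125·x.
Substitute into the budget 1·x + 32·y = 40: 5·x = 40, so x* = 8 and y* = 0.125·8 = 1.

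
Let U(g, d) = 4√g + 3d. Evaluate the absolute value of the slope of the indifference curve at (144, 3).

MRS = 1/18

MU_g = 4/(2√g), MU_d = 3.
MRS = 4/(2√g) ÷ 3.
At (144, 3): MRS = 1/18.
That is, one extra unit of g is worth 1/18 units of d at the margin.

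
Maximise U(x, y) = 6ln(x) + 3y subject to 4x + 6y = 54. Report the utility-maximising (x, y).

MU_x = 6/x, MU_y = 3.
MRS = 6/x ÷ 3.
Tangency: set MRS = p_x/p_y = 4/6 = 2/3.
MRS depends only on x: 2/x = 2/3 ⇒ x* = 2/(2/3) = 3.
From the budget, 6·y = 54 − 4·3 = 42, so y* = 7.

x* = 3, y* = 7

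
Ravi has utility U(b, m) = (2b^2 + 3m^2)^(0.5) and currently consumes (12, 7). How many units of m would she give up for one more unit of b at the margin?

MRS = 8/7

For CES with ρ = 2, MRS = (2/3)·(m/b)^(-1).
At (12, 7): MRS = 8/7.
The indifference curve has slope −8/7 at this bundle.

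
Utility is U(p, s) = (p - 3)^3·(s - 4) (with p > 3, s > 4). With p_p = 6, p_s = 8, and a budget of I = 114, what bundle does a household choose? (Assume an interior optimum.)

p* = 11, s* = 6

MU_p = 3·(p−3)^2·(s−4), MU_s = (p−3)^3.
MRS = (3/1)·(s−4)/(p−3).
Tangency: set MRS = p_p/p_s = 6/8 = 0.75.
So (3/1)·(s − 4)/(p − 3) = 0.75, i.e. (s − 4) = 0.25·(p − 3).
Rewrite the budget in excess-of-subsistence terms: 6·(p − 3) + 8·(s − 4) = 114 − 6·3 − 8·4 = 64.
Substituting, 8·(p − 3) = 64, so p − 3 = 8 and p* = 11.
Then s − 4 = 0.25·8 = 2, so s* = 6.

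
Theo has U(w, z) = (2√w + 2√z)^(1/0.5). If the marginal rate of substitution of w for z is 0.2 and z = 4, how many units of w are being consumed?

For CES with ρ = 0.5, MRS = √(z/w).
Setting √(4/w) = 0.2 gives 4/w = 1/25 and w = 100.

w = 100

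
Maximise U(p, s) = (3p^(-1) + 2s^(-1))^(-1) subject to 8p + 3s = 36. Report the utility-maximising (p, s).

For CES with ρ = -1, MRS = (3/2)·(s/p)^2.
Tangency: set MRS = p_p/p_s = 8/3.
So (s/p)^2 = 16/9; taking the square root, s/p = 4/3, i.e. s = (4/3)·p.
Substitute into the budget 8·p + 3·s = 36: 12·p = 36, so p* = 3 and s* = (4/3)·3 = 4.

p* = 3, s* = 4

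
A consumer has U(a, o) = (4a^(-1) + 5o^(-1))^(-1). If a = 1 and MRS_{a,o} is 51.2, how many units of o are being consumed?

o = 8

For CES with ρ = -1, MRS = (4/5)·(o/a)^2.
Setting (4/5)·(o/1)^2 = 51.2 gives (o/1)^2 = 64, so o/1 = 8 and o = 8.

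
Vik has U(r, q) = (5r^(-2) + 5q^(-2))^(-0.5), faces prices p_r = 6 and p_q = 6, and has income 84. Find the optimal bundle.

For CES with ρ = -2, MRS = (q/r)^3.
Tangency: set MRS = p_r/p_q = 6/6 = 1.
So (q/r)^3 = 1; taking the cube root, q/r = 1, i.e. q = r.
Substitute into the budget 6·r + 6·q = 84: 12·r = 84, so r* = 7 and q* = 7.

r* = 7, q* = 7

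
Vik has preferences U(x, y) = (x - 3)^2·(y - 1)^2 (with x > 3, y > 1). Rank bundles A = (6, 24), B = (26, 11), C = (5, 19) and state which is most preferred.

Evaluate utility at each bundle:
U(A) = 4761.
U(B) = 52900.
U(C) = 1296.
Highest utility is B, so B ≻ A ≻ C.

Bundle B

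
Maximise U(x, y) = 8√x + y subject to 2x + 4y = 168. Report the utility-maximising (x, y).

x* = 64, y* = 10

MU_x = 8/(2√x), MU_y = 1.
MRS = 8/(2√x) ÷ 1.
Tangency: set MRS = p_x/p_y = 2/4 = 0.5.
MRS depends only on x: 4/√x = 0.5 ⇒ √x = 4/0.5 = 8 ⇒ x* = 64.
From the budget, 4·y = 168 − 2·64 = 40, so y* = 10.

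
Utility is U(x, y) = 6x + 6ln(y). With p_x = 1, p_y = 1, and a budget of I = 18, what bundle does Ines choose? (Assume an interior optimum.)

MU_x = 6, MU_y = 6/y.
MRS = 6 ÷ (6/y).
Tangency: set MRS = p_x/p_y = 1/1 = 1.
MRS depends only on y: y = 1 ⇒ y* = 1.
From the budget, 1·x = 18 − 1·1 = 17, so x* = 17.

x* = 17, y* = 1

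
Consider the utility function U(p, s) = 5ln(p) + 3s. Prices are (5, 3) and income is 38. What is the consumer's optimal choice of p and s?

MU_p = 5/p, MU_s = 3.
MRS = 5/p ÷ 3.
Tangency: set MRS = p_p/p_s = 5/3.
MRS depends only on p: (5/3)/p = 5/3 ⇒ p* = (5/3)/(5/3) = 1.
From the budget, 3·s = 38 − 5·1 = 33, so s* = 11.

p* = 1, s* = 11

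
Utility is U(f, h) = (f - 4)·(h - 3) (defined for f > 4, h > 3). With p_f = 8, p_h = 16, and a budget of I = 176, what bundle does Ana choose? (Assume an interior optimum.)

MU_f = (h−3), MU_h = (f−4).
MRS = (h−3)/(f−4).
Tangency: set MRS = p_f/p_h = 8/16 = 0.5.
So (h − 3)/(f − 4) = 0.5, i.e. (h − 3) = 0.5·(f − 4).
Rewrite the budget in excess-of-subsistence terms: 8·(f − 4) + 16·(h − 3) = 176 − 8·4 − 16·3 = 96.
Substituting, 16·(f − 4) = 96, so f − 4 = 6 and f* = 10.
Then h − 3 = 0.5·6 = 3, so h* = 6.

f* = 10, h* = 6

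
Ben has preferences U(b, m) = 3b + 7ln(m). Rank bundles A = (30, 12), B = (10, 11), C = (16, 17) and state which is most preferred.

Evaluate utility at each bundle:
U(A) = 107.394.
U(B) = 46.785.
U(C) = 67.832.
Highest utility is A, so A ≻ C ≻ B.

Bundle A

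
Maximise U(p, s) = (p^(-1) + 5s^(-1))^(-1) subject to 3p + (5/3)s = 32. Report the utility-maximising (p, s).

For CES with ρ = -1, MRS = (1/5)·(s/p)^2.
Tangency: set MRS = p_p/p_s = 3/(5/3) = 1.8.
So (s/p)^2 = 9; taking the square root, s/p = 3, i.e. s = 3·p.
Substitute into the budget 3·p + (5/3)·s = 32: 8·p = 32, so p* = 4 and s* = 3·4 = 12.

p* = 4, s* = 12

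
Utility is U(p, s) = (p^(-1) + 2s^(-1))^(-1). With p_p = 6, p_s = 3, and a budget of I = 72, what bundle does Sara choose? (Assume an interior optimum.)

For CES with ρ = -1, MRS = (1/2)·(s/p)^2.
Tangency: set MRS = p_p/p_s = 6/3 = 2.
So (s/p)^2 = 4; taking the square root, s/p = 2, i.e. s = 2·p.
Substitute into the budget 6·p + 3·s = 72: 12·p = 72, so p* = 6 and s* = 2·6 = 12.

p* = 6, s* = 12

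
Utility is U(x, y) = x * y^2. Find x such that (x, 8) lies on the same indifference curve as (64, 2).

x = 4

U(64, 2) = 256.
Set U(x, 8) = 256 and solve.
With y = 8: 8^2 = 64, so x = 256/64 = 4.
Check: U(4, 8) = 256.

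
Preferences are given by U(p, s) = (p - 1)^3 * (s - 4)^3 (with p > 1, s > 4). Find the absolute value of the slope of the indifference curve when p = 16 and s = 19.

MU_p = 3·(p−1)^2·(s−4)^3, MU_s = 3·(p−1)^3·(s−4)^2.
MRS = (s−4)/(p−1).
At (16, 19): MRS = 1.
So at (16, 19) the consumer would give up 1 units of s for one more unit of p.

MRS = 1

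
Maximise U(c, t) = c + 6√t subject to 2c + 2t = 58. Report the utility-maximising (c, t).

MU_c = 1, MU_t = 6/(2√t).
MRS = 1 ÷ (6/(2√t)).
Tangency: set MRS = p_c/p_t = 2/2 = 1.
MRS depends only on t: (1/3)·√t = 1 ⇒ √t = 1/(1/3) = 3 ⇒ t* = 9.
From the budget, 2·c = 58 − 2·9 = 40, so c* = 20.

c* = 20, t* = 9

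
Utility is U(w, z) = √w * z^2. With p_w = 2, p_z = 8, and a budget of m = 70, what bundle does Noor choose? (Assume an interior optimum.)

w* = 7, z* = 7

MU_w = 0.5·w^(-0.5)·z^2 and MU_z = 2·√w·z.
MRS = MU_w/MU_z = (0.25)·z/w.
Tangency: set MRS = p_w/p_z = 2/8 = 0.25.
So (0.25)·z/w = 0.25, i.e. z = w.
Substitute into the budget 2·w + 8·z = 70: 10·w = 70, so w* = 7.
Then z* = 7.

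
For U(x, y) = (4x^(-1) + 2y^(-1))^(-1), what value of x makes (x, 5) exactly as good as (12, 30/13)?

U depends on (x, y) only through S = 4x^(-1) + 2y^(-1), so equal utility means equal S. At (12, 30/13): S = 1.2.
With y = 5: 2·5^(-1) = 0.4, so 4x^(-1) = 1.2 − 0.4 = 0.8, i.e. x^(-1) = 0.2.
Hence x = 1/0.2 = 5.
Check: U(5, 5) = 0.8333.

x = 5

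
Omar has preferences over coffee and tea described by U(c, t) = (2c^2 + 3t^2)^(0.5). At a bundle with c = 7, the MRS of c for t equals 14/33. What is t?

t = 11

For CES with ρ = 2, MRS = (2/3)·(t/c)^(-1).
Setting (2/3)·(t/7)^(-1) = 14/33 gives (t/7)^(-1) = 7/11, so t/7 = 11/7 and t = 11.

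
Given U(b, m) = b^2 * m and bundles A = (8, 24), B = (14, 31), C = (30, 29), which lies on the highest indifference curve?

Bundle C

Evaluate utility at each bundle:
U(A) = 1536.
U(B) = 6076.
U(C) = 26100.
Highest utility is C, so C ≻ B ≻ A.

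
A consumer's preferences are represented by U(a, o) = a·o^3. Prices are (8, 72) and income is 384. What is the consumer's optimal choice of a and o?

a* = 12, o* = 4

MU_a = o^3 and MU_o = 3·a·o^2.
MRS = MU_a/MU_o = (1/3)·o/a.
Tangency: set MRS = p_a/p_o = 8/72 = 1/9.
So (1/3)·o/a = 1/9, i.e. o = (1/3)·a.
Substitute into the budget 8·a + 72·o = 384: 32·a = 384, so a* = 12.
Then o* = (1/3)·12 = 4.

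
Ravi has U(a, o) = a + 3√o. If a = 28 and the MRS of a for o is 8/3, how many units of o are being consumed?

o = 16

MU_a = 1, MU_o = 3/(2√o).
MRS = 1 ÷ (3/(2√o)).
MRS depends only on o: (2/3)·√o = 8/3 ⇒ √o = (8/3)/(2/3) = 4 ⇒ o = 16.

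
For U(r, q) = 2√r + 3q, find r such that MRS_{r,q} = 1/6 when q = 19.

MU_r = 2/(2√r), MU_q = 3.
MRS = 2/(2√r) ÷ 3.
MRS depends only on r: (1/3)/√r = 1/6 ⇒ √r = (1/3)/(1/6) = 2 ⇒ r = 4.

r = 4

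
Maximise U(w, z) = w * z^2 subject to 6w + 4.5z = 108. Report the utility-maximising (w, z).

w* = 6, z* = 16

MU_w = z^2 and MU_z = 2·w·z.
MRS = MU_w/MU_z = (1/2)·z/w.
Tangency: set MRS = p_w/p_z = 6/4.5 = 4/3.
So (1/2)·z/w = 4/3, i.e. z = (8/3)·w.
Substitute into the budget 6·w + 4.5·z = 108: 18·w = 108, so w* = 6.
Then z* = (8/3)·6 = 16.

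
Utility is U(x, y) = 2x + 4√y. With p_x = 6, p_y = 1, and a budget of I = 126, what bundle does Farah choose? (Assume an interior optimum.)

x* = 15, y* = 36

MU_x = 2, MU_y = 4/(2√y).
MRS = 2 ÷ (4/(2√y)).
Tangency: set MRS = p_x/p_y = 6/1 = 6.
MRS depends only on y: √y = 6 ⇒ √y = 6 ⇒ y* = 36.
From the budget, 6·x = 126 − 1·36 = 90, so x* = 15.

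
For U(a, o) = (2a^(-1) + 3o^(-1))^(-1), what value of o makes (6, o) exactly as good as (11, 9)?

U depends on (a, o) only through S = 2a^(-1) + 3o^(-1), so equal utility means equal S. At (11, 9): S = 17/33.
With a = 6: 2·6^(-1) = 1/3, so 3o^(-1) = 17/33 − 1/3 = 2/11, i.e. o^(-1) = 2/33.
Hence o = 1/(2/33) = 16.5.
Check: U(6, 16.5) = 1.9412.

o = 16.5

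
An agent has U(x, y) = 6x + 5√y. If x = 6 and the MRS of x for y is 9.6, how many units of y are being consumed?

y = 16

MU_x = 6, MU_y = 5/(2√y).
MRS = 6 ÷ (5/(2√y)).
MRS depends only on y: 2.4·√y = 9.6 ⇒ √y = 9.6/2.4 = 4 ⇒ y = 16.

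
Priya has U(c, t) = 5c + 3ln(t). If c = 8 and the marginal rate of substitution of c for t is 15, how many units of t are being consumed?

MU_c = 5, MU_t = 3/t.
MRS = 5 ÷ (3/t).
MRS depends only on t: (5/3)·t = 15 ⇒ t = 15/(5/3) = 9.

t = 9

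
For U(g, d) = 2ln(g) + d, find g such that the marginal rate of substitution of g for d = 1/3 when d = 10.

g = 6

MU_g = 2/g, MU_d = 1.
MRS = 2/g ÷ 1.
MRS depends only on g: 2/g = 1/3 ⇒ g = 2/(1/3) = 6.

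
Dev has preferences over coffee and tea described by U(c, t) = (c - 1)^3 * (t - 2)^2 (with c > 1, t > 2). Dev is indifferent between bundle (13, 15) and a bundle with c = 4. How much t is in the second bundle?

t = 106

U(13, 15) = 292032.
Set U(4, t) = 292032 and solve.
With c = 4: (4 − 1)^3 = 27, so (t − 2)^2 = 292032/27 = 10816.
Taking the square root (with t > 2): t − 2 = 104, so t = 106.
Check: U(4, 106) = 292032.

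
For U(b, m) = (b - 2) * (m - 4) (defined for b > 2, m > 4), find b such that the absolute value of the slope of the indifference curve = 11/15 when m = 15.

b = 17

MU_b = (m−4), MU_m = (b−2).
MRS = (m−4)/(b−2).
Substitute m = 15: MRS = 11/(b − 2). Setting this equal to 11/15 gives b − 2 = 11/(11/15) = 15, so b = 17.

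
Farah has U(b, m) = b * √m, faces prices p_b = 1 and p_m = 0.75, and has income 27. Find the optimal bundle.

b* = 18, m* = 12

MU_b = √m and MU_m = 0.5·b·m^(-0.5).
MRS = MU_b/MU_m = (2)·m/b.
Tangency: set MRS = p_b/p_m = 1/0.75 = 4/3.
So (2)·m/b = 4/3, i.e. m = (2/3)·b.
Substitute into the budget 1·b + 0.75·m = 27: 1.5·b = 27, so b* = 18.
Then m* = (2/3)·18 = 12.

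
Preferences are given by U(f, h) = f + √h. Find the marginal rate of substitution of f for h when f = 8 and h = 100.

MU_f = 1, MU_h = 1/(2√h).
MRS = 1 ÷ (1/(2√h)).
At (8, 100): MRS = 20.
So at (8, 100) the consumer would give up 20 units of h for one more unit of f.

MRS = 20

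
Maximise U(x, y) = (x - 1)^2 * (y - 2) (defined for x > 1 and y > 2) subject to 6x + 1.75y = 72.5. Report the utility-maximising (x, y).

x* = 8, y* = 14

MU_x = 2·(x−1)·(y−2), MU_y = (x−1)^2.
MRS = (2/1)·(y−2)/(x−1).
Tangency: set MRS = p_x/p_y = 6/1.75 = 24/7.
So (2/1)·(y − 2)/(x − 1) = 24/7, i.e. (y − 2) = (12/7)·(x − 1).
Rewrite the budget in excess-of-subsistence terms: 6·(x − 1) + 1.75·(y − 2) = 72.5 − 6·1 − 1.75·2 = 63.
Substituting, 9·(x − 1) = 63, so x − 1 = 7 and x* = 8.
Then y − 2 = (12/7)·7 = 12, so y* = 14.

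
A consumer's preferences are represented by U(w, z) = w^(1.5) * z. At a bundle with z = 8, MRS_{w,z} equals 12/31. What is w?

w = 31

MU_w = 1.5·√w·z and MU_z = w^(1.5).
MRS = MU_w/MU_z = (1.5)·z/w.
Substitute z = 8: MRS = 12/w. Setting 12/w = 12/31 gives w = 12/(12/31) = 31.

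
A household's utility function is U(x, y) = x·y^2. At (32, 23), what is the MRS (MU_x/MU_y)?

MRS = 23/64

MU_x = y^2 and MU_y = 2·x·y.
MRS = MU_x/MU_y = (1/2)·y/x.
At (32, 23): MRS = 23/64.
So at (32, 23) the consumer would give up 23/64 units of y for one more unit of x.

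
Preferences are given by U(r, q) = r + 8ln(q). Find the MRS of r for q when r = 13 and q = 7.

MRS = 0.875

MU_r = 1, MU_q = 8/q.
MRS = 1 ÷ (8/q).
At (13, 7): MRS = 0.875.
So at (13, 7) the consumer would give up 0.875 units of q for one more unit of r.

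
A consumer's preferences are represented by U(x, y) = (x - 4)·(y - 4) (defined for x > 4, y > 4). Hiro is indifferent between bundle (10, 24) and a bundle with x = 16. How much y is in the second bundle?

U(10, 24) = 120.
Set U(16, y) = 120 and solve.
With x = 16: (16 − 4) = 12, so (y − 4) = 120/12 = 10.
So y = 4 + 10 = 14.
Check: U(16, 14) = 120.

y = 14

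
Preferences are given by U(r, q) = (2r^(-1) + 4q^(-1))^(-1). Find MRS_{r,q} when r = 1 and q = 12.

MRS = 72

For CES with ρ = -1, MRS = (2/4)·(q/r)^2.
At (1, 12): MRS = 72.
The indifference curve has slope −72 at this bundle.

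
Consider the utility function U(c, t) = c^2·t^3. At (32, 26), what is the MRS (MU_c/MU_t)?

MRS = 13/24

MU_c = 2·c·t^3 and MU_t = 3·c^2·t^2.
MRS = MU_c/MU_t = (2/3)·t/c.
At (32, 26): MRS = 13/24.
That is, one extra unit of c is worth 13/24 units of t at the margin.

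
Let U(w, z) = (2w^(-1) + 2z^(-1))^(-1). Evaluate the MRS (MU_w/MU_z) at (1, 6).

For CES with ρ = -1, MRS = (z/w)^2.
At (1, 6): MRS = 36.
That is, one extra unit of w is worth 36 units of z at the margin.

MRS = 36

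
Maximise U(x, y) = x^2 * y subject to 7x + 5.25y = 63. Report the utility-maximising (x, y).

MU_x = 2·x·y and MU_y = x^2.
MRS = MU_x/MU_y = (2/1)·y/x.
Tangency: set MRS = p_x/p_y = 7/5.25 = 4/3.
So (2/1)·y/x = 4/3, i.e. y = (2/3)·x.
Substitute into the budget 7·x + 5.25·y = 63: 10.5·x = 63, so x* = 6.
Then y* = (2/3)·6 = 4.

x* = 6, y* = 4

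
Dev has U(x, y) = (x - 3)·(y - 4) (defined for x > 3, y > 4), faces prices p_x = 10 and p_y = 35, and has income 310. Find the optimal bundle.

x* = 10, y* = 6

MU_x = (y−4), MU_y = (x−3).
MRS = (y−4)/(x−3).
Tangency: set MRS = p_x/p_y = 10/35 = 2/7.
So (y − 4)/(x − 3) = 2/7, i.e. (y − 4) = (2/7)·(x − 3).
Rewrite the budget in excess-of-subsistence terms: 10·(x − 3) + 35·(y − 4) = 310 − 10·3 − 35·4 = 140.
Substituting, 20·(x − 3) = 140, so x − 3 = 7 and x* = 10.
Then y − 4 = (2/7)·7 = 2, so y* = 6.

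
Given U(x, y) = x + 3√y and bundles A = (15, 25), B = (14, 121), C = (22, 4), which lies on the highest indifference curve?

Evaluate utility at each bundle:
U(A) = 30.000.
U(B) = 47.000.
U(C) = 28.000.
Highest utility is B, so B ≻ A ≻ C.

Bundle B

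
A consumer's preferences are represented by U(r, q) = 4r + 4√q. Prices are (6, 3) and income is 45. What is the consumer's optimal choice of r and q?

MU_r = 4, MU_q = 4/(2√q).
MRS = 4 ÷ (4/(2√q)).
Tangency: set MRS = p_r/p_q = 6/3 = 2.
MRS depends only on q: 2·√q = 2 ⇒ √q = 2/2 = 1 ⇒ q* = 1.
From the budget, 6·r = 45 − 3·1 = 42, so r* = 7.

r* = 7, q* = 1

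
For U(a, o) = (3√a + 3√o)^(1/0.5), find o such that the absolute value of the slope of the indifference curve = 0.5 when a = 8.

o = 2

For CES with ρ = 0.5, MRS = √(o/a).
Setting √(o/8) = 0.5 gives o/8 = 0.25 and o = 2.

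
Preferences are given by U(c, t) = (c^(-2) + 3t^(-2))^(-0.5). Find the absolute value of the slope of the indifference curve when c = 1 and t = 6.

For CES with ρ = -2, MRS = (1/3)·(t/c)^3.
At (1, 6): MRS = 72.
The indifference curve has slope −72 at this bundle.

MRS = 72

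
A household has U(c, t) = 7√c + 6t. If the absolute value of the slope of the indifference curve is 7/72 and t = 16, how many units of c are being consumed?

MU_c = 7/(2√c), MU_t = 6.
MRS = 7/(2√c) ÷ 6.
MRS depends only on c: (7/12)/√c = 7/72 ⇒ √c = (7/12)/(7/72) = 6 ⇒ c = 36.

c = 36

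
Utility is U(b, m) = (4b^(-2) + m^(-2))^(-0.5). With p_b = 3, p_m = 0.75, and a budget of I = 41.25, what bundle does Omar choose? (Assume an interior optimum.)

b* = 11, m* = 11

For CES with ρ = -2, MRS = (4/1)·(m/b)^3.
Tangency: set MRS = p_b/p_m = 3/0.75 = 4.
So (m/b)^3 = 1; taking the cube root, m/b = 1, i.e. m = b.
Substitute into the budget 3·b + 0.75·m = 41.25: 3.75·b = 41.25, so b* = 11 and m* = 11.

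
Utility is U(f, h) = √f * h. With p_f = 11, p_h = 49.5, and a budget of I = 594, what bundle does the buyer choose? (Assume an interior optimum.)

f* = 18, h* = 8

MU_f = 0.5·f^(-0.5)·h and MU_h = √f.
MRS = MU_f/MU_h = (0.5)·h/f.
Tangency: set MRS = p_f/p_h = 11/49.5 = 2/9.
So (0.5)·h/f = 2/9, i.e. h = (4/9)·f.
Substitute into the budget 11·f + 49.5·h = 594: 33·f = 594, so f* = 18.
Then h* = (4/9)·18 = 8.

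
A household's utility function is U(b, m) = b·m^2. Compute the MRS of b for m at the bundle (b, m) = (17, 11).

MU_b = m^2 and MU_m = 2·b·m.
MRS = MU_b/MU_m = (1/2)·m/b.
At (17, 11): MRS = 11/34.
So at (17, 11) the consumer would give up 11/34 units of m for one more unit of b.

MRS = 11/34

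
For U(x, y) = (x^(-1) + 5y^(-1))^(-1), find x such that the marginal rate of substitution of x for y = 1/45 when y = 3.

For CES with ρ = -1, MRS = (1/5)·(y/x)^2.
Setting (1/5)·(3/x)^2 = 1/45 gives (3/x)^2 = 1/9, so 3/x = 1/3 and x = 9.

x = 9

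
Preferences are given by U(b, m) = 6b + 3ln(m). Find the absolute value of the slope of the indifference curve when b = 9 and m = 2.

MRS = 4

MU_b = 6, MU_m = 3/m.
MRS = 6 ÷ (3/m).
At (9, 2): MRS = 4.
The indifference curve has slope −4 at this bundle.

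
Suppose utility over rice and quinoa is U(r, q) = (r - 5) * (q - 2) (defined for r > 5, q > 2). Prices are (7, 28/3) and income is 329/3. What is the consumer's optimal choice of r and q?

MU_r = (q−2), MU_q = (r−5).
MRS = (q−2)/(r−5).
Tangency: set MRS = p_r/p_q = 7/(28/3) = 0.75.
So (q − 2)/(r − 5) = 0.75, i.e. (q − 2) = 0.75·(r − 5).
Rewrite the budget in excess-of-subsistence terms: 7·(r − 5) + (28/3)·(q − 2) = 329/3 − 7·5 − (28/3)·2 = 56.
Substituting, 14·(r − 5) = 56, so r − 5 = 4 and r* = 9.
Then q − 2 = 0.75·4 = 3, so q* = 5.

r* = 9, q* = 5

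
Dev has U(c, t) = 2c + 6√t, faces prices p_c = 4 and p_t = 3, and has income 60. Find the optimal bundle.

c* = 12, t* = 4

MU_c = 2, MU_t = 6/(2√t).
MRS = 2 ÷ (6/(2√t)).
Tangency: set MRS = p_c/p_t = 4/3.
MRS depends only on t: (2/3)·√t = 4/3 ⇒ √t = (4/3)/(2/3) = 2 ⇒ t* = 4.
From the budget, 4·c = 60 − 3·4 = 48, so c* = 12.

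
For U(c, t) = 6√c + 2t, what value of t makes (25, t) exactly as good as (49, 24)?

t = 30

U(49, 24) = 90.
Set U(25, t) = 90 and solve.
With c = 25: √25 = 5, so 2t = 90 − 6·5 = 60 and t = 30.
Check: U(25, 30) = 90.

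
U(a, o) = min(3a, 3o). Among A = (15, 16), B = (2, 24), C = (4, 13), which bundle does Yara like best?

Bundle A

Evaluate utility at each bundle:
U(A) = 45.
U(B) = 6.
U(C) = 12.
Highest utility is A, so A ≻ C ≻ B.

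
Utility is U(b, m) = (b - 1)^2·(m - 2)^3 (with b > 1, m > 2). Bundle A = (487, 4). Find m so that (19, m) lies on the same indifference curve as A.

m = 20

U(487, 4) = 1889568.
Set U(19, m) = 1889568 and solve.
With b = 19: (19 − 1)^2 = 324, so (m − 2)^3 = 1889568/324 = 5832.
Taking the cube root (with m > 2): m − 2 = 18, so m = 20.
Check: U(19, 20) = 1889568.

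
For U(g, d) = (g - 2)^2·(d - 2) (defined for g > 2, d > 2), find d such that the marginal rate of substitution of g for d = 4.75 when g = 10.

d = 21

MU_g = 2·(g−2)·(d−2), MU_d = (g−2)^2.
MRS = (2/1)·(d−2)/(g−2).
Substitute g = 10: MRS = (d − 2)/4. Setting this equal to 4.75 gives d − 2 = 4.75·4 = 19, so d = 21.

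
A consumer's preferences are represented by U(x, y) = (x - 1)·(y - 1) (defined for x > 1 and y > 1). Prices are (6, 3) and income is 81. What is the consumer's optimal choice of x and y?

x* = 7, y* = 13

MU_x = (y−1), MU_y = (x−1).
MRS = (y−1)/(x−1).
Tangency: set MRS = p_x/p_y = 6/3 = 2.
So (y − 1)/(x − 1) = 2, i.e. (y − 1) = 2·(x − 1).
Rewrite the budget in excess-of-subsistence terms: 6·(x − 1) + 3·(y − 1) = 81 − 6·1 − 3·1 = 72.
Substituting, 12·(x − 1) = 72, so x − 1 = 6 and x* = 7.
Then y − 1 = 2·6 = 12, so y* = 13.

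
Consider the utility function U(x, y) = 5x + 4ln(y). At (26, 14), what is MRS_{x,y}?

MU_x = 5, MU_y = 4/y.
MRS = 5 ÷ (4/y).
At (26, 14): MRS = 17.5.
That is, one extra unit of x is worth 17.5 units of y at the margin.

MRS = 17.5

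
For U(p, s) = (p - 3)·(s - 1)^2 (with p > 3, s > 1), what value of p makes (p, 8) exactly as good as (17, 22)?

U(17, 22) = 6174.
Set U(p, 8) = 6174 and solve.
With s = 8: (8 − 1)^2 = 49, so (p − 3) = 6174/49 = 126.
So p = 3 + 126 = 129.
Check: U(129, 8) = 6174.

p = 129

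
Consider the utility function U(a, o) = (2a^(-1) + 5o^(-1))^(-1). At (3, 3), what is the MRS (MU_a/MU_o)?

For CES with ρ = -1, MRS = (2/5)·(o/a)^2.
At (3, 3): MRS = 0.4.
That is, one extra unit of a is worth 0.4 units of o at the margin.

MRS = 0.4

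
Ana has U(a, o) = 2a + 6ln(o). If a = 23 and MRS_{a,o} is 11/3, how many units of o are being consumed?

o = 11

MU_a = 2, MU_o = 6/o.
MRS = 2 ÷ (6/o).
MRS depends only on o: (1/3)·o = 11/3 ⇒ o = (11/3)/(1/3) = 11.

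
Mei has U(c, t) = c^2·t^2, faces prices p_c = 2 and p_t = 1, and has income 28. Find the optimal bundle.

c* = 7, t* = 14

MU_c = 2·c·t^2 and MU_t = 2·c^2·t.
MRS = MU_c/MU_t = t/c.
Tangency: set MRS = p_c/p_t = 2/1 = 2.
So t/c = 2, i.e. t = 2·c.
Substitute into the budget 2·c + 1·t = 28: 4·c = 28, so c* = 7.
Then t* = 2·7 = 14.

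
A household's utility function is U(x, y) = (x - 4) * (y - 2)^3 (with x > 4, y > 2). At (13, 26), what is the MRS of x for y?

MRS = 8/9

MU_x = (y−2)^3, MU_y = 3·(x−4)·(y−2)^2.
MRS = (1/3)·(y−2)/(x−4).
At (13, 26): MRS = 8/9.
That is, one extra unit of x is worth 8/9 units of y at the margin.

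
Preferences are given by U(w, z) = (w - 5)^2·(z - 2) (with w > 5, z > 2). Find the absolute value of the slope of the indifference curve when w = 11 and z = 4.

MU_w = 2·(w−5)·(z−2), MU_z = (w−5)^2.
MRS = (2/1)·(z−2)/(w−5).
At (11, 4): MRS = 2/3.
The indifference curve has slope −2/3 at this bundle.

MRS = 2/3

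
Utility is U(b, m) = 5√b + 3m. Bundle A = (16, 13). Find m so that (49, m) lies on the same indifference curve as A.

U(16, 13) = 59.
Set U(49, m) = 59 and solve.
With b = 49: √49 = 7, so 3m = 59 − 5·7 = 24 and m = 8.
Check: U(49, 8) = 59.

m = 8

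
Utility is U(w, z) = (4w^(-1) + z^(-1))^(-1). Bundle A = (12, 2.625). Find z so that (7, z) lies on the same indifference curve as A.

z = 7

U depends on (w, z) only through S = 4w^(-1) + z^(-1), so equal utility means equal S. At (12, 2.625): S = 5/7.
With w = 7: 4·7^(-1) = 4/7, so z^(-1) = 5/7 − 4/7 = 1/7.
Hence z = 1/(1/7) = 7.
Check: U(7, 7) = 1.4.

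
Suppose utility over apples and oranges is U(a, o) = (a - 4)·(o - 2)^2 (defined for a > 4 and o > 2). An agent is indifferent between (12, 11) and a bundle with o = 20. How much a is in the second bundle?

a = 6

U(12, 11) = 648.
Set U(a, 20) = 648 and solve.
With o = 20: (20 − 2)^2 = 324, so (a − 4) = 648/324 = 2.
So a = 4 + 2 = 6.
Check: U(6, 20) = 648.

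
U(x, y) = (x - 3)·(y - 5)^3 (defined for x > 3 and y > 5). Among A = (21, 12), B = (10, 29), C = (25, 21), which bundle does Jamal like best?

Bundle B

Evaluate utility at each bundle:
U(A) = 6174.
U(B) = 96768.
U(C) = 90112.
Highest utility is B, so B ≻ C ≻ A.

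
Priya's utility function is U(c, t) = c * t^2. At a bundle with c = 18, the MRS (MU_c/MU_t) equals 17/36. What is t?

t = 17

MU_c = t^2 and MU_t = 2·c·t.
MRS = MU_c/MU_t = (1/2)·t/c.
Substitute c = 18: MRS = t/36. Setting t/36 = 17/36 gives t = (17/36)·36 = 17.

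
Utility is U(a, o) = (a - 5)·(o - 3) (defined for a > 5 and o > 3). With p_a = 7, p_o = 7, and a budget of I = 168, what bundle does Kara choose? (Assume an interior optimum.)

MU_a = (o−3), MU_o = (a−5).
MRS = (o−3)/(a−5).
Tangency: set MRS = p_a/p_o = 7/7 = 1.
So (o − 3)/(a − 5) = 1, i.e. (o − 3) = (a − 5).
Rewrite the budget in excess-of-subsistence terms: 7·(a − 5) + 7·(o − 3) = 168 − 7·5 − 7·3 = 112.
Substituting, 14·(a − 5) = 112, so a − 5 = 8 and a* = 13.
Then o − 3 = 8, so o* = 11.

a* = 13, o* = 11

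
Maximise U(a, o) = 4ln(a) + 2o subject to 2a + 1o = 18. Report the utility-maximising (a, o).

MU_a = 4/a, MU_o = 2.
MRS = 4/a ÷ 2.
Tangency: set MRS = p_a/p_o = 2/1 = 2.
MRS depends only on a: 2/a = 2 ⇒ a* = 2/2 = 1.
From the budget, 1·o = 18 − 2·1 = 16, so o* = 16.

a* = 1, o* = 16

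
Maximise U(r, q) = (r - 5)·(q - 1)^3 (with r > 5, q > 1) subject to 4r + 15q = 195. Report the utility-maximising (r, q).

MU_r = (q−1)^3, MU_q = 3·(r−5)·(q−1)^2.
MRS = (1/3)·(q−1)/(r−5).
Tangency: set MRS = p_r/p_q = 4/15.
So (1/3)·(q − 1)/(r − 5) = 4/15, i.e. (q − 1) = 0.8·(r − 5).
Rewrite the budget in excess-of-subsistence terms: 4·(r − 5) + 15·(q − 1) = 195 − 4·5 − 15·1 = 160.
Substituting, 16·(r − 5) = 160, so r − 5 = 10 and r* = 15.
Then q − 1 = 0.8·10 = 8, so q* = 9.

r* = 15, q* = 9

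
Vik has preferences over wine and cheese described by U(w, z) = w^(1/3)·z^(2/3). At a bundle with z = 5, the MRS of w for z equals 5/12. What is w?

w = 6

MU_w = 1/3·w^(-2/3)·z^(2/3) and MU_z = 2/3·w^(1/3)·z^(-1/3).
MRS = MU_w/MU_z = (0.5)·z/w.
Substitute z = 5: MRS = 2.5/w. Setting 2.5/w = 5/12 gives w = 2.5/(5/12) = 6.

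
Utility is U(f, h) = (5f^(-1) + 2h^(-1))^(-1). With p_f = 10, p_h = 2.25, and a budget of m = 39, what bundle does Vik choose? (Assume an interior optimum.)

For CES with ρ = -1, MRS = (5/2)·(h/f)^2.
Tangency: set MRS = p_f/p_h = 10/2.25 = 40/9.
So (h/f)^2 = 16/9; taking the square root, h/f = 4/3, i.e. h = (4/3)·f.
Substitute into the budget 10·f + 2.25·h = 39: 13·f = 39, so f* = 3 and h* = (4/3)·3 = 4.

f* = 3, h* = 4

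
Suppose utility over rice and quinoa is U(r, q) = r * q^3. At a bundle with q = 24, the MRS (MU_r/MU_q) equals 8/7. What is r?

r = 7

MU_r = q^3 and MU_q = 3·r·q^2.
MRS = MU_r/MU_q = (1/3)·q/r.
Substitute q = 24: MRS = 8/r. Setting 8/r = 8/7 gives r = 8/(8/7) = 7.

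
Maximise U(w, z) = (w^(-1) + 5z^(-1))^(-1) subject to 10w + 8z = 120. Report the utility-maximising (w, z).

w* = 4, z* = 10

For CES with ρ = -1, MRS = (1/5)·(z/w)^2.
Tangency: set MRS = p_w/p_z = 10/8 = 1.25.
So (z/w)^2 = 6.25; taking the square root, z/w = 2.5, i.e. z = 2.5·w.
Substitute into the budget 10·w + 8·z = 120: 30·w = 120, so w* = 4 and z* = 2.5·4 = 10.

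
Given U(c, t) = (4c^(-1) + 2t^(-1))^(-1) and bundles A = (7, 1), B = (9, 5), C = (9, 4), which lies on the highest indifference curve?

Evaluate utility at each bundle:
U(A) = 0.389.
U(B) = 1.184.
U(C) = 1.059.
Highest utility is B, so B ≻ C ≻ A.

Bundle B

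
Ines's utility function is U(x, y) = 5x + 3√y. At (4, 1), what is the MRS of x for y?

MU_x = 5, MU_y = 3/(2√y).
MRS = 5 ÷ (3/(2√y)).
At (4, 1): MRS = 10/3.
That is, one extra unit of x is worth 10/3 units of y at the margin.

MRS = 10/3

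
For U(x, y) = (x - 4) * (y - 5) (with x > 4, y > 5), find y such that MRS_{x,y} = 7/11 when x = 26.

MU_x = (y−5), MU_y = (x−4).
MRS = (y−5)/(x−4).
Substitute x = 26: MRS = (y − 5)/22. Setting this equal to 7/11 gives y − 5 = (7/11)·22 = 14, so y = 19.

y = 19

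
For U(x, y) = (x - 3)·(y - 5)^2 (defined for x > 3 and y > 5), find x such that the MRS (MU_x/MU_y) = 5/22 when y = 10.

MU_x = (y−5)^2, MU_y = 2·(x−3)·(y−5).
MRS = (1/2)·(y−5)/(x−3).
Substitute y = 10: MRS = 2.5/(x − 3). Setting this equal to 5/22 gives x − 3 = 2.5/(5/22) = 11, so x = 14.

x = 14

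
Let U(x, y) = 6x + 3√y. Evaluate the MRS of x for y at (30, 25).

MU_x = 6, MU_y = 3/(2√y).
MRS = 6 ÷ (3/(2√y)).
At (30, 25): MRS = 20.
So at (30, 25) the consumer would give up 20 units of y for one more unit of x.

MRS = 20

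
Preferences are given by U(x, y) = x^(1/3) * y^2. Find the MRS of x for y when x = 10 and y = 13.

MRS = 13/60

MU_x = 1/3·x^(-2/3)·y^2 and MU_y = 2·x^(1/3)·y.
MRS = MU_x/MU_y = (1/6)·y/x.
At (10, 13): MRS = 13/60.
So at (10, 13) the consumer would give up 13/60 units of y for one more unit of x.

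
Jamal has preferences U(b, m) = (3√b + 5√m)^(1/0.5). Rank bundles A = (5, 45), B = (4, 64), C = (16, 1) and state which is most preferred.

Evaluate utility at each bundle:
U(A) = 1620.000.
U(B) = 2116.000.
U(C) = 289.000.
Highest utility is B, so B ≻ A ≻ C.

Bundle B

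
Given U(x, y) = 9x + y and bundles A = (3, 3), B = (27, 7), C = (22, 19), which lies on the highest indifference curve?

Evaluate utility at each bundle:
U(A) = 30.
U(B) = 250.
U(C) = 217.
Highest utility is B, so B ≻ C ≻ A.

Bundle B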